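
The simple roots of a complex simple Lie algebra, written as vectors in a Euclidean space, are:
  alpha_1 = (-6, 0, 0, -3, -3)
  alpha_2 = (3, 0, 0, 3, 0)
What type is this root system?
G_2

Compute the Cartan integers a_ij = 2(alpha_i, alpha_j)/(alpha_j, alpha_j); the resulting 2x2 Cartan matrix is
[[2, -3], [-1, 2]].
The roots have two lengths (squared-length ratio 3:1); the short ones are alpha_{2}. The associated Dynkin diagram is two nodes joined by a triple edge (G_2), so the type is G_2.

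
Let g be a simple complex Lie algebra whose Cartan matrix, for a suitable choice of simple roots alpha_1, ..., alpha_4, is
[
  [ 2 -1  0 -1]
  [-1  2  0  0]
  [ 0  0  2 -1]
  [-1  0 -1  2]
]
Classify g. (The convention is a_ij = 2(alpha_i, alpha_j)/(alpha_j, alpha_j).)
A4

The matrix has rank 4 with 2's on the diagonal. Reading the off-diagonal entries as Dynkin edges (a single edge where a_ij = a_ji = -1; a double or triple edge where a_ij * a_ji = 2 or 3), the diagram is a chain of 4 nodes with single edges (A_4). One simple-root ordering that puts it in standard form is (alpha_2, alpha_1, alpha_4, alpha_3). So the algebra is type A_4, i.e. sl(5).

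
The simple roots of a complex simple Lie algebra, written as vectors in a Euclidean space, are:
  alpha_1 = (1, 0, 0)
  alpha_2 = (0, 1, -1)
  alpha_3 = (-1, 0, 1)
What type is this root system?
Compute the Cartan integers a_ij = 2(alpha_i, alpha_j)/(alpha_j, alpha_j); the resulting 3x3 Cartan matrix is
[[2, 0, -1], [0, 2, -1], [-2, -1, 2]].
The roots have two lengths (squared-length ratio 2:1); the short ones are alpha_{1}. The associated Dynkin diagram is a chain of 3 nodes with a double edge at one end; the terminal node there is the unique short simple root (B_3), so the type is B_3 (the algebra so(7)).

B_3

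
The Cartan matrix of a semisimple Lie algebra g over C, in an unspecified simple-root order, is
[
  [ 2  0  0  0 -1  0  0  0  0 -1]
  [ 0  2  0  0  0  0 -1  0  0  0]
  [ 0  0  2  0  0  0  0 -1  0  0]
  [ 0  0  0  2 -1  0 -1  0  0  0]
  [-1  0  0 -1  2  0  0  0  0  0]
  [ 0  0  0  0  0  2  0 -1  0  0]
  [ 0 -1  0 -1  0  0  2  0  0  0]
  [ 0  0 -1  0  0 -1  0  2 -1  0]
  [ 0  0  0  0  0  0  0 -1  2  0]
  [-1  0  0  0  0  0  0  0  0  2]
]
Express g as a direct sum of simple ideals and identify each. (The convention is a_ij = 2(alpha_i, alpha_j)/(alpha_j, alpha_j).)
The diagram associated to this matrix has two connected components: the simple roots {alpha_1, alpha_2, alpha_4, alpha_5, alpha_7, alpha_10} form a chain of 6 nodes with single edges (A_6), and {alpha_3, alpha_6, alpha_8, alpha_9} form a chain of 2 nodes with a fork of two nodes at one end (D_4). A semisimple Lie algebra decomposes uniquely as the direct sum of simple ideals, one per connected component of its Dynkin diagram, so g ≅ A_6 ⊕ D_4 (dimension 48 + 28 = 76).

A6 ⊕ D4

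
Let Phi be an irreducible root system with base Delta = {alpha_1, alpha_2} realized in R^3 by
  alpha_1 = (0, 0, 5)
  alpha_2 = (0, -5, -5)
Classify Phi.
Compute the Cartan integers a_ij = 2(alpha_i, alpha_j)/(alpha_j, alpha_j); the resulting 2x2 Cartan matrix is
[[2, -1], [-2, 2]].
The roots have two lengths (squared-length ratio 2:1); the short ones are alpha_{1}. The associated Dynkin diagram is a chain of 2 nodes with a double edge at one end; the terminal node there is the unique short simple root (B_2), so the type is B_2 (the algebra so(5)).

type B_2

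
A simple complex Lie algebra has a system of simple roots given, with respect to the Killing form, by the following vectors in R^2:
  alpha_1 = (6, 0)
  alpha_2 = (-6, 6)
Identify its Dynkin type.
Compute the Cartan integers a_ij = 2(alpha_i, alpha_j)/(alpha_j, alpha_j); the resulting 2x2 Cartan matrix is
[[2, -1], [-2, 2]].
The roots have two lengths (squared-length ratio 2:1); the short ones are alpha_{1}. The associated Dynkin diagram is a chain of 2 nodes with a double edge at one end; the terminal node there is the unique short simple root (B_2), so the type is B_2 (the algebra so(5)).

B_2 (so(5))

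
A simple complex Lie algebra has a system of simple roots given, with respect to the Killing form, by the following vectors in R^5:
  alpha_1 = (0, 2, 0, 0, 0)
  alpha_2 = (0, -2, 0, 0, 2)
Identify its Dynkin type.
B_2

Compute the Cartan integers a_ij = 2(alpha_i, alpha_j)/(alpha_j, alpha_j); the resulting 2x2 Cartan matrix is
[[2, -1], [-2, 2]].
The roots have two lengths (squared-length ratio 2:1); the short ones are alpha_{1}. The associated Dynkin diagram is a chain of 2 nodes with a double edge at one end; the terminal node there is the unique short simple root (B_2), so the type is B_2 (the algebra so(5)).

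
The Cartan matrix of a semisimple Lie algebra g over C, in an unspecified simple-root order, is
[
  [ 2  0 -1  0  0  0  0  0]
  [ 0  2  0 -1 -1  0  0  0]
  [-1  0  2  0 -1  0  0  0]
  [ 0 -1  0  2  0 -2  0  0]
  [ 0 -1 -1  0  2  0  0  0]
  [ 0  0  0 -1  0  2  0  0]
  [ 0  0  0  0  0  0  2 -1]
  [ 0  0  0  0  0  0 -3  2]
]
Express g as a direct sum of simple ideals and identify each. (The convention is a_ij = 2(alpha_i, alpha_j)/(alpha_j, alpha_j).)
B_6 + G_2

The diagram associated to this matrix has two connected components: the simple roots {alpha_1, alpha_2, alpha_3, alpha_4, alpha_5, alpha_6} form a chain of 6 nodes with a double edge at one end; the terminal node there is the unique short simple root (B_6), and {alpha_7, alpha_8} form two nodes joined by a triple edge (G_2). A semisimple Lie algebra decomposes uniquely as the direct sum of simple ideals, one per connected component of its Dynkin diagram, so g ≅ B_6 ⊕ G_2 (dimension 78 + 14 = 92).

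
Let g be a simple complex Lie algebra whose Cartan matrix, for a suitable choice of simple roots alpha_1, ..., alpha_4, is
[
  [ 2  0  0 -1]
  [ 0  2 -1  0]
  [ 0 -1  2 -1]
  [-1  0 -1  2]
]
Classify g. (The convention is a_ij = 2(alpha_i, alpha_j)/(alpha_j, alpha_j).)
A_4 (sl(5))

The matrix has rank 4 with 2's on the diagonal. Reading the off-diagonal entries as Dynkin edges (a single edge where a_ij = a_ji = -1; a double or triple edge where a_ij * a_ji = 2 or 3), the diagram is a chain of 4 nodes with single edges (A_4). One simple-root ordering that puts it in standard form is (alpha_2, alpha_3, alpha_4, alpha_1). So the algebra is type A_4, i.e. sl(5).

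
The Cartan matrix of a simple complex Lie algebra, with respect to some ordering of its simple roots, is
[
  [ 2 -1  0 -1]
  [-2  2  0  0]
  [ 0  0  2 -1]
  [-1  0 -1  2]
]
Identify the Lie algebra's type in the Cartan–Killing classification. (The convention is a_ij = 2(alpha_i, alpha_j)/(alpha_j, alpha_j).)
C_4 (sp(8))

The matrix has rank 4 with 2's on the diagonal. Reading the off-diagonal entries as Dynkin edges (a single edge where a_ij = a_ji = -1; a double or triple edge where a_ij * a_ji = 2 or 3), the diagram is a chain of 4 nodes with a double edge at one end; the terminal node there is the unique long simple root (C_4). One simple-root ordering that puts it in standard form is (alpha_3, alpha_4, alpha_1, alpha_2). So the algebra is type C_4, i.e. sp(8).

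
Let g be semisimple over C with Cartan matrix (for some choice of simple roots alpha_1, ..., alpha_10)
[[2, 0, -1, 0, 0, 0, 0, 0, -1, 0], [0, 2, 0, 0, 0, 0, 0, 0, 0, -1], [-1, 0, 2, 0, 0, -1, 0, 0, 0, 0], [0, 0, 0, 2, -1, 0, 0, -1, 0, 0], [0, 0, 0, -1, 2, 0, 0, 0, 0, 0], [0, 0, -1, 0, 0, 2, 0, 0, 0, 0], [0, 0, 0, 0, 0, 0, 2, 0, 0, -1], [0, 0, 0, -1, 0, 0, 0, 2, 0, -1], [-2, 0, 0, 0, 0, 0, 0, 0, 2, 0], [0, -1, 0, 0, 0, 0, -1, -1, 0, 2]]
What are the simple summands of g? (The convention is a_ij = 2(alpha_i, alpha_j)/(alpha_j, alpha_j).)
type C_4 + type D_6

The diagram associated to this matrix has two connected components: the simple roots {alpha_1, alpha_3, alpha_6, alpha_9} form a chain of 4 nodes with a double edge at one end; the terminal node there is the unique long simple root (C_4), and {alpha_2, alpha_4, alpha_5, alpha_7, alpha_8, alpha_10} form a chain of 4 nodes with a fork of two nodes at one end (D_6). A semisimple Lie algebra decomposes uniquely as the direct sum of simple ideals, one per connected component of its Dynkin diagram, so g ≅ C_4 ⊕ D_6 (dimension 36 + 66 = 102).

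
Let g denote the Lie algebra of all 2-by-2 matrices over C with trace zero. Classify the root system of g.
type A_1

This is sl(2), which has dimension 2^2 - 1 = 3 and rank 2 - 1 = 1 (a Cartan subalgebra is the diagonal traceless matrices). In the classification of classical Lie algebras, the special linear algebra sl(n+1) has type A_n; here n = 1, so the Dynkin diagram is a chain of 1 nodes with single edges (A_1). Hence the type is A_1.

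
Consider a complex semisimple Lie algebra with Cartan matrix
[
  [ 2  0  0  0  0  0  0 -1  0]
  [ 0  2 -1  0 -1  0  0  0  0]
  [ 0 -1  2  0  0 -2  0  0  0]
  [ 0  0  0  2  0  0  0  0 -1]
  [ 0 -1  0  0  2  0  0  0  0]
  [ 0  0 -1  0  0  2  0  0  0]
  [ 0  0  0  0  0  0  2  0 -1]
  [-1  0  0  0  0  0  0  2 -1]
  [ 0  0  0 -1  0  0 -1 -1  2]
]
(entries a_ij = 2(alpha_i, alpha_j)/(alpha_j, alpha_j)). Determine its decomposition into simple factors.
B4 + D5

The diagram associated to this matrix has two connected components: the simple roots {alpha_2, alpha_3, alpha_5, alpha_6} form a chain of 4 nodes with a double edge at one end; the terminal node there is the unique short simple root (B_4), and {alpha_1, alpha_4, alpha_7, alpha_8, alpha_9} form a chain of 3 nodes with a fork of two nodes at one end (D_5). A semisimple Lie algebra decomposes uniquely as the direct sum of simple ideals, one per connected component of its Dynkin diagram, so g ≅ B_4 ⊕ D_5 (dimension 36 + 45 = 81).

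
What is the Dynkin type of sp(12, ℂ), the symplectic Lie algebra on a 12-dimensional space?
This is sp(12), which has dimension 12(12+1)/2 = 78 and rank 12/2 = 6. In the classification of classical Lie algebras, the symplectic algebra sp(2n) has type C_n; here n = 6, so the Dynkin diagram is a chain of 6 nodes with a double edge at one end; the terminal node there is the unique long simple root (C_6). Hence the type is C_6.

C_6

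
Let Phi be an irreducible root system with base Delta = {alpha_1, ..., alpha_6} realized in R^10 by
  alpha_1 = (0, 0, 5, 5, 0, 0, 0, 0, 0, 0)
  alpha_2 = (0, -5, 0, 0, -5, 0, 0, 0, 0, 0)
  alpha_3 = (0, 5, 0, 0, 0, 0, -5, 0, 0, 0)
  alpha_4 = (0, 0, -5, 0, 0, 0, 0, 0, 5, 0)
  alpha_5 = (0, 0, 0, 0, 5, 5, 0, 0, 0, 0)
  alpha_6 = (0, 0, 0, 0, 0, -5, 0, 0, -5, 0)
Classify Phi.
Compute the Cartan integers a_ij = 2(alpha_i, alpha_j)/(alpha_j, alpha_j); the resulting 6x6 Cartan matrix is
[[2, 0, 0, -1, 0, 0], [0, 2, -1, 0, -1, 0], [0, -1, 2, 0, 0, 0], [-1, 0, 0, 2, 0, -1], [0, -1, 0, 0, 2, -1], [0, 0, 0, -1, -1, 2]].
All simple roots have the same length, so the diagram is simply laced. The associated Dynkin diagram is a chain of 6 nodes with single edges (A_6), so the type is A_6 (the algebra sl(7)).

A_6 (sl(7))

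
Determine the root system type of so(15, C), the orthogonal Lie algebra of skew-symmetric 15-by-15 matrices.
B_7

This is so(15) with 15 odd, which has dimension 15(15-1)/2 = 105 and rank (15-1)/2 = 7. In the classification of classical Lie algebras, the orthogonal algebra so(2n+1) in an odd number of variables has type B_n; here n = 7, so the Dynkin diagram is a chain of 7 nodes with a double edge at one end; the terminal node there is the unique short simple root (B_7). Hence the type is B_7.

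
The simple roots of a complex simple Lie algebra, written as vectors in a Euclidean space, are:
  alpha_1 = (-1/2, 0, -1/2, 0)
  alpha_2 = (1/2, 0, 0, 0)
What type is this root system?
B_2

Compute the Cartan integers a_ij = 2(alpha_i, alpha_j)/(alpha_j, alpha_j); the resulting 2x2 Cartan matrix is
[[2, -2], [-1, 2]].
The roots have two lengths (squared-length ratio 2:1); the short ones are alpha_{2}. The associated Dynkin diagram is a chain of 2 nodes with a double edge at one end; the terminal node there is the unique short simple root (B_2), so the type is B_2 (the algebra so(5)).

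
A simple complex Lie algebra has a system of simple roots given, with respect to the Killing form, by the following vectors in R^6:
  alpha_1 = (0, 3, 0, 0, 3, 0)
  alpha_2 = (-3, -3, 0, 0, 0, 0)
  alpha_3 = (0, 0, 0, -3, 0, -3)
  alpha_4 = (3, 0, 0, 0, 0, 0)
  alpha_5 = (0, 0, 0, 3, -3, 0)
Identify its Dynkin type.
Compute the Cartan integers a_ij = 2(alpha_i, alpha_j)/(alpha_j, alpha_j); the resulting 5x5 Cartan matrix is
[[2, -1, 0, 0, -1], [-1, 2, 0, -2, 0], [0, 0, 2, 0, -1], [0, -1, 0, 2, 0], [-1, 0, -1, 0, 2]].
The roots have two lengths (squared-length ratio 2:1); the short ones are alpha_{4}. The associated Dynkin diagram is a chain of 5 nodes with a double edge at one end; the terminal node there is the unique short simple root (B_5), so the type is B_5 (the algebra so(11)).

B_5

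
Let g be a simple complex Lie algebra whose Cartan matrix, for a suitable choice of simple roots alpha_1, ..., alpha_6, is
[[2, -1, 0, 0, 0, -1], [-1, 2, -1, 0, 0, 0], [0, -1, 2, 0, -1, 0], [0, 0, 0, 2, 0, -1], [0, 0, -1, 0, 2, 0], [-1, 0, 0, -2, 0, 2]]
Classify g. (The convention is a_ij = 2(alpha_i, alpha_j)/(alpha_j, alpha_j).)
B6

The matrix has rank 6 with 2's on the diagonal. Reading the off-diagonal entries as Dynkin edges (a single edge where a_ij = a_ji = -1; a double or triple edge where a_ij * a_ji = 2 or 3), the diagram is a chain of 6 nodes with a double edge at one end; the terminal node there is the unique short simple root (B_6). One simple-root ordering that puts it in standard form is (alpha_5, alpha_3, alpha_2, alpha_1, alpha_6, alpha_4). So the algebra is type B_6, i.e. so(13).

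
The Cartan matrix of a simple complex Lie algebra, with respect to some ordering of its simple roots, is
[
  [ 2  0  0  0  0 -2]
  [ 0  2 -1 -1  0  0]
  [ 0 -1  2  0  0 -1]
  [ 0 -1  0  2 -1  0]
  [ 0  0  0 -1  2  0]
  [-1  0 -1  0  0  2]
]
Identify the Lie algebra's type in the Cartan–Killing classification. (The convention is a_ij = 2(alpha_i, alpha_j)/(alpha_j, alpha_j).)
The matrix has rank 6 with 2's on the diagonal. Reading the off-diagonal entries as Dynkin edges (a single edge where a_ij = a_ji = -1; a double or triple edge where a_ij * a_ji = 2 or 3), the diagram is a chain of 6 nodes with a double edge at one end; the terminal node there is the unique long simple root (C_6). One simple-root ordering that puts it in standard form is (alpha_5, alpha_4, alpha_2, alpha_3, alpha_6, alpha_1). So the algebra is type C_6, i.e. sp(12).

C_6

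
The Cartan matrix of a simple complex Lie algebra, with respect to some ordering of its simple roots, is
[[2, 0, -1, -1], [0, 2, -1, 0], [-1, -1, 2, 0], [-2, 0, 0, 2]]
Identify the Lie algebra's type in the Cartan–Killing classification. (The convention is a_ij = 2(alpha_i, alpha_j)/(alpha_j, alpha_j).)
The matrix has rank 4 with 2's on the diagonal. Reading the off-diagonal entries as Dynkin edges (a single edge where a_ij = a_ji = -1; a double or triple edge where a_ij * a_ji = 2 or 3), the diagram is a chain of 4 nodes with a double edge at one end; the terminal node there is the unique long simple root (C_4). One simple-root ordering that puts it in standard form is (alpha_2, alpha_3, alpha_1, alpha_4). So the algebra is type C_4, i.e. sp(8).

type C_4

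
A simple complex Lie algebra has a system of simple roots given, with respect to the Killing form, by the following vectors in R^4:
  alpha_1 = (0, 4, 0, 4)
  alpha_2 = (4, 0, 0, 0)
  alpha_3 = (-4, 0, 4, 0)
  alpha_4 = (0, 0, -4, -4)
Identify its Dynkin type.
B4

Compute the Cartan integers a_ij = 2(alpha_i, alpha_j)/(alpha_j, alpha_j); the resulting 4x4 Cartan matrix is
[[2, 0, 0, -1], [0, 2, -1, 0], [0, -2, 2, -1], [-1, 0, -1, 2]].
The roots have two lengths (squared-length ratio 2:1); the short ones are alpha_{2}. The associated Dynkin diagram is a chain of 4 nodes with a double edge at one end; the terminal node there is the unique short simple root (B_4), so the type is B_4 (the algebra so(9)).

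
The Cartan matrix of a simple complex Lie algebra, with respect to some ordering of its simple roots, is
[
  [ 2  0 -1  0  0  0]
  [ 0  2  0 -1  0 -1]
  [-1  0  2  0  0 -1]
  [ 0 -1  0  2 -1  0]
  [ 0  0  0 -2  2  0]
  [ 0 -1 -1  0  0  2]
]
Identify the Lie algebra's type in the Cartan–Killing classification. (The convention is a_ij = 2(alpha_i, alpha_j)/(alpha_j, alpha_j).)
C_6

The matrix has rank 6 with 2's on the diagonal. Reading the off-diagonal entries as Dynkin edges (a single edge where a_ij = a_ji = -1; a double or triple edge where a_ij * a_ji = 2 or 3), the diagram is a chain of 6 nodes with a double edge at one end; the terminal node there is the unique long simple root (C_6). One simple-root ordering that puts it in standard form is (alpha_1, alpha_3, alpha_6, alpha_2, alpha_4, alpha_5). So the algebra is type C_6, i.e. sp(12).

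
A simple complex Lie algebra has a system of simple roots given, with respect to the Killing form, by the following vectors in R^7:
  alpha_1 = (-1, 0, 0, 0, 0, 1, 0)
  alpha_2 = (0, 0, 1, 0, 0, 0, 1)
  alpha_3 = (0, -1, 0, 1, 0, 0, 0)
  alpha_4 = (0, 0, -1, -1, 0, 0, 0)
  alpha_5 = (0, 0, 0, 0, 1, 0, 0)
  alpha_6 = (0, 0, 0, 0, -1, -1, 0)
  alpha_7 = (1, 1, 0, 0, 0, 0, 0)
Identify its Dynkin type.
Compute the Cartan integers a_ij = 2(alpha_i, alpha_j)/(alpha_j, alpha_j); the resulting 7x7 Cartan matrix is
[[2, 0, 0, 0, 0, -1, -1], [0, 2, 0, -1, 0, 0, 0], [0, 0, 2, -1, 0, 0, -1], [0, -1, -1, 2, 0, 0, 0], [0, 0, 0, 0, 2, -1, 0], [-1, 0, 0, 0, -2, 2, 0], [-1, 0, -1, 0, 0, 0, 2]].
The roots have two lengths (squared-length ratio 2:1); the short ones are alpha_{5}. The associated Dynkin diagram is a chain of 7 nodes with a double edge at one end; the terminal node there is the unique short simple root (B_7), so the type is B_7 (the algebra so(15)).

B_7 (so(15))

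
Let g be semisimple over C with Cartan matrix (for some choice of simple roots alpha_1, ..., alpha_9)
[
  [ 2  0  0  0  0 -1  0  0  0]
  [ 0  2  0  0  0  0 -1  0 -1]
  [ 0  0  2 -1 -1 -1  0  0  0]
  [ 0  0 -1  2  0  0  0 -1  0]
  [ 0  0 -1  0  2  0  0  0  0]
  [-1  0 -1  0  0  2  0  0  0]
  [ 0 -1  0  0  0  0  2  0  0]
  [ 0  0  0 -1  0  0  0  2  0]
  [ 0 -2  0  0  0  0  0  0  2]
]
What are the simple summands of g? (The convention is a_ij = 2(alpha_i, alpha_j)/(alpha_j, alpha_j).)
The diagram associated to this matrix has two connected components: the simple roots {alpha_2, alpha_7, alpha_9} form a chain of 3 nodes with a double edge at one end; the terminal node there is the unique long simple root (C_3), and {alpha_1, alpha_3, alpha_4, alpha_5, alpha_6, alpha_8} form a chain of 5 nodes with one extra node attached to the third node from one end (E_6). A semisimple Lie algebra decomposes uniquely as the direct sum of simple ideals, one per connected component of its Dynkin diagram, so g ≅ C_3 ⊕ E_6 (dimension 21 + 78 = 99).

C_3 (sp(6)) + E_6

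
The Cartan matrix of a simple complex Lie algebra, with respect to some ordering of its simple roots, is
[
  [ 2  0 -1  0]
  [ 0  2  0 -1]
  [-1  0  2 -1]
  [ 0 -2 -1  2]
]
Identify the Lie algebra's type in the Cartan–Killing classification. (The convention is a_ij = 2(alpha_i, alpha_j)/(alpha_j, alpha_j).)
B_4

The matrix has rank 4 with 2's on the diagonal. Reading the off-diagonal entries as Dynkin edges (a single edge where a_ij = a_ji = -1; a double or triple edge where a_ij * a_ji = 2 or 3), the diagram is a chain of 4 nodes with a double edge at one end; the terminal node there is the unique short simple root (B_4). One simple-root ordering that puts it in standard form is (alpha_1, alpha_3, alpha_4, alpha_2). So the algebra is type B_4, i.e. so(9).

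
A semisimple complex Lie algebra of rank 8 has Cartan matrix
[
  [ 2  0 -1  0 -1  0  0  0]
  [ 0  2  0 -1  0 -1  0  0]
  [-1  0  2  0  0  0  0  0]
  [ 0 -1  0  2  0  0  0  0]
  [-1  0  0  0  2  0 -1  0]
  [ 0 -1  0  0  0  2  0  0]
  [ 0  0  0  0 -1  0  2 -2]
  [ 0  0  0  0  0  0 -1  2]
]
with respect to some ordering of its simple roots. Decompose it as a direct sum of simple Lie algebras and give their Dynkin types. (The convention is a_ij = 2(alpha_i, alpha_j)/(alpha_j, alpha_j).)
A_3 (sl(4)) + B_5 (so(11))

The diagram associated to this matrix has two connected components: the simple roots {alpha_2, alpha_4, alpha_6} form a chain of 3 nodes with single edges (A_3), and {alpha_1, alpha_3, alpha_5, alpha_7, alpha_8} form a chain of 5 nodes with a double edge at one end; the terminal node there is the unique short simple root (B_5). A semisimple Lie algebra decomposes uniquely as the direct sum of simple ideals, one per connected component of its Dynkin diagram, so g ≅ A_3 ⊕ B_5 (dimension 15 + 55 = 70).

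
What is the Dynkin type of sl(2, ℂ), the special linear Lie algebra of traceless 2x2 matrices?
This is sl(2), which has dimension 2^2 - 1 = 3 and rank 2 - 1 = 1 (a Cartan subalgebra is the diagonal traceless matrices). In the classification of classical Lie algebras, the special linear algebra sl(n+1) has type A_n; here n = 1, so the Dynkin diagram is a chain of 1 nodes with single edges (A_1). Hence the type is A_1.

type A_1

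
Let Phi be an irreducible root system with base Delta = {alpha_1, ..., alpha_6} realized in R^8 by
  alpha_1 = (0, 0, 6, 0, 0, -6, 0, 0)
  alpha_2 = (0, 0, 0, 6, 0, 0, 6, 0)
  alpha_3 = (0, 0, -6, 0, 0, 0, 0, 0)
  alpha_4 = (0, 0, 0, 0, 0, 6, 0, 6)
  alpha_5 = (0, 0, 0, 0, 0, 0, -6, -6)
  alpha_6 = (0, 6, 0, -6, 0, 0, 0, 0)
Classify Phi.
Compute the Cartan integers a_ij = 2(alpha_i, alpha_j)/(alpha_j, alpha_j); the resulting 6x6 Cartan matrix is
[[2, 0, -2, -1, 0, 0], [0, 2, 0, 0, -1, -1], [-1, 0, 2, 0, 0, 0], [-1, 0, 0, 2, -1, 0], [0, -1, 0, -1, 2, 0], [0, -1, 0, 0, 0, 2]].
The roots have two lengths (squared-length ratio 2:1); the short ones are alpha_{3}. The associated Dynkin diagram is a chain of 6 nodes with a double edge at one end; the terminal node there is the unique short simple root (B_6), so the type is B_6 (the algebra so(13)).

B_6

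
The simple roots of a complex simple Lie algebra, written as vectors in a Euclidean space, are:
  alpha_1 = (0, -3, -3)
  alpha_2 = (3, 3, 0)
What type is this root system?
Compute the Cartan integers a_ij = 2(alpha_i, alpha_j)/(alpha_j, alpha_j); the resulting 2x2 Cartan matrix is
[[2, -1], [-1, 2]].
All simple roots have the same length, so the diagram is simply laced. The associated Dynkin diagram is a chain of 2 nodes with single edges (A_2), so the type is A_2 (the algebra sl(3)).

A2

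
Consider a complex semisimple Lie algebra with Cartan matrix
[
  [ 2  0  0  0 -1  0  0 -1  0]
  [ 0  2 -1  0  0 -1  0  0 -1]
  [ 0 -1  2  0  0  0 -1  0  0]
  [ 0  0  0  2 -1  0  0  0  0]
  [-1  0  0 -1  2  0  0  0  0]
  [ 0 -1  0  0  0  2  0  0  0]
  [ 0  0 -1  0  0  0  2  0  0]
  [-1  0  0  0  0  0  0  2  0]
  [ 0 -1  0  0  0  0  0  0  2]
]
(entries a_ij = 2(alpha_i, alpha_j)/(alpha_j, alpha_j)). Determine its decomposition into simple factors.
The diagram associated to this matrix has two connected components: the simple roots {alpha_1, alpha_4, alpha_5, alpha_8} form a chain of 4 nodes with single edges (A_4), and {alpha_2, alpha_3, alpha_6, alpha_7, alpha_9} form a chain of 3 nodes with a fork of two nodes at one end (D_5). A semisimple Lie algebra decomposes uniquely as the direct sum of simple ideals, one per connected component of its Dynkin diagram, so g ≅ A_4 ⊕ D_5 (dimension 24 + 45 = 69).

type A_4 ⊕ type D_5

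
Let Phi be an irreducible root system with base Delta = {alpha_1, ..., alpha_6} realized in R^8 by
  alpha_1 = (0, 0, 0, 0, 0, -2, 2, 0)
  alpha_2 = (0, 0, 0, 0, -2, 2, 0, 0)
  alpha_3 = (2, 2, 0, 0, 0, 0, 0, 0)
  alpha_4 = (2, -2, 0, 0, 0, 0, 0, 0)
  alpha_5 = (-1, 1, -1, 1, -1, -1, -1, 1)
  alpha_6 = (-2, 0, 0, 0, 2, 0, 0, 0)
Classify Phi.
Compute the Cartan integers a_ij = 2(alpha_i, alpha_j)/(alpha_j, alpha_j); the resulting 6x6 Cartan matrix is
[[2, -1, 0, 0, 0, 0], [-1, 2, 0, 0, 0, -1], [0, 0, 2, 0, 0, -1], [0, 0, 0, 2, -1, -1], [0, 0, 0, -1, 2, 0], [0, -1, -1, -1, 0, 2]].
All simple roots have the same length, so the diagram is simply laced. The associated Dynkin diagram is a chain of 5 nodes with one extra node attached to the third node from one end (E_6), so the type is E_6.

type E_6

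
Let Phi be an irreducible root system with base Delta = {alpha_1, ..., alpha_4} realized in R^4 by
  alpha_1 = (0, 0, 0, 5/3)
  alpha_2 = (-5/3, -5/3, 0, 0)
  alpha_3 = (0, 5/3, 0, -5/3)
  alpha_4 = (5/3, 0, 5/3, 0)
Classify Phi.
type B_4

Compute the Cartan integers a_ij = 2(alpha_i, alpha_j)/(alpha_j, alpha_j); the resulting 4x4 Cartan matrix is
[[2, 0, -1, 0], [0, 2, -1, -1], [-2, -1, 2, 0], [0, -1, 0, 2]].
The roots have two lengths (squared-length ratio 2:1); the short ones are alpha_{1}. The associated Dynkin diagram is a chain of 4 nodes with a double edge at one end; the terminal node there is the unique short simple root (B_4), so the type is B_4 (the algebra so(9)).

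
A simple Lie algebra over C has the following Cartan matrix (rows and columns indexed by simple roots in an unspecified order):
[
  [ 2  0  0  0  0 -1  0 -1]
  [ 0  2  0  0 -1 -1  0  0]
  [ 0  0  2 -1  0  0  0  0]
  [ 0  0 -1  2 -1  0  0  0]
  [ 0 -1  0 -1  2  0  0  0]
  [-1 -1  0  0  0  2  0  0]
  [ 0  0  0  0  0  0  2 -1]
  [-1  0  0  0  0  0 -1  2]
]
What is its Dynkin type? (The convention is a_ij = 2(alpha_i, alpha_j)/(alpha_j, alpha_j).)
A_8

The matrix has rank 8 with 2's on the diagonal. Reading the off-diagonal entries as Dynkin edges (a single edge where a_ij = a_ji = -1; a double or triple edge where a_ij * a_ji = 2 or 3), the diagram is a chain of 8 nodes with single edges (A_8). One simple-root ordering that puts it in standard form is (alpha_7, alpha_8, alpha_1, alpha_6, alpha_2, alpha_5, alpha_4, alpha_3). So the algebra is type A_8, i.e. sl(9).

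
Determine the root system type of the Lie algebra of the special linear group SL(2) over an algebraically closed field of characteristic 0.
This is sl(2), which has dimension 2^2 - 1 = 3 and rank 2 - 1 = 1 (a Cartan subalgebra is the diagonal traceless matrices). In the classification of classical Lie algebras, the special linear algebra sl(n+1) has type A_n; here n = 1, so the Dynkin diagram is a chain of 1 nodes with single edges (A_1). Hence the type is A_1.

A_1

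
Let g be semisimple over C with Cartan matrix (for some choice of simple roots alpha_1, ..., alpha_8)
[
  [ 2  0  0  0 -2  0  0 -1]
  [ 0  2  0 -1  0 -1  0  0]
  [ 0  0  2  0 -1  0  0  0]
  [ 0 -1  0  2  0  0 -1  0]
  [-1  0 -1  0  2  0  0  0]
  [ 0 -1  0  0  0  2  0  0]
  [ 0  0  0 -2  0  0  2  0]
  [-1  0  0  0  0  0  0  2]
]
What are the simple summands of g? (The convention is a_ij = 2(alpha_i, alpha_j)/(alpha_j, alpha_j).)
C_4 ⊕ F_4

The diagram associated to this matrix has two connected components: the simple roots {alpha_2, alpha_4, alpha_6, alpha_7} form a chain of 4 nodes with a double edge at one end; the terminal node there is the unique long simple root (C_4), and {alpha_1, alpha_3, alpha_5, alpha_8} form a chain of 4 nodes with a double edge between the middle two (F_4). A semisimple Lie algebra decomposes uniquely as the direct sum of simple ideals, one per connected component of its Dynkin diagram, so g ≅ C_4 ⊕ F_4 (dimension 36 + 52 = 88).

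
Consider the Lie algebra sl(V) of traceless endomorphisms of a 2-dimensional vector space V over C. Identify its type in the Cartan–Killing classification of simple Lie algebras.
type A_1

This is sl(2), which has dimension 2^2 - 1 = 3 and rank 2 - 1 = 1 (a Cartan subalgebra is the diagonal traceless matrices). In the classification of classical Lie algebras, the special linear algebra sl(n+1) has type A_n; here n = 1, so the Dynkin diagram is a chain of 1 nodes with single edges (A_1). Hence the type is A_1.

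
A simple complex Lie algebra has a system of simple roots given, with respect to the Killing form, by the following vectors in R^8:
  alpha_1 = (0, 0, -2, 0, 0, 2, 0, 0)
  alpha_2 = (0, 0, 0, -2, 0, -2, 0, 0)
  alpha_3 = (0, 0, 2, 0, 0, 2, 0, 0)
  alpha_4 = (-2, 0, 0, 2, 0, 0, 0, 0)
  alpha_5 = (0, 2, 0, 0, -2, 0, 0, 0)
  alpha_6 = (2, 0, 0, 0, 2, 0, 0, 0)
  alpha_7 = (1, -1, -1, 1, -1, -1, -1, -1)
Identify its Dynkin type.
E_7

Compute the Cartan integers a_ij = 2(alpha_i, alpha_j)/(alpha_j, alpha_j); the resulting 7x7 Cartan matrix is
[[2, -1, 0, 0, 0, 0, 0], [-1, 2, -1, -1, 0, 0, 0], [0, -1, 2, 0, 0, 0, -1], [0, -1, 0, 2, 0, -1, 0], [0, 0, 0, 0, 2, -1, 0], [0, 0, 0, -1, -1, 2, 0], [0, 0, -1, 0, 0, 0, 2]].
All simple roots have the same length, so the diagram is simply laced. The associated Dynkin diagram is a chain of 6 nodes with one extra node attached to the third node from one end (E_7), so the type is E_7.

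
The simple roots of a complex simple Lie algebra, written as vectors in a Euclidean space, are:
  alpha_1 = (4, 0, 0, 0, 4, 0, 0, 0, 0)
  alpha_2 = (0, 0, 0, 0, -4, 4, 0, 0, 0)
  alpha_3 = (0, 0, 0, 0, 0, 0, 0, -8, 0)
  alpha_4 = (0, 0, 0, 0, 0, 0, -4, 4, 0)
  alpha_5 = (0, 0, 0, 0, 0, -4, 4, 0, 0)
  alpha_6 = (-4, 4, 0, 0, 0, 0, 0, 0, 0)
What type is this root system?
Compute the Cartan integers a_ij = 2(alpha_i, alpha_j)/(alpha_j, alpha_j); the resulting 6x6 Cartan matrix is
[[2, -1, 0, 0, 0, -1], [-1, 2, 0, 0, -1, 0], [0, 0, 2, -2, 0, 0], [0, 0, -1, 2, -1, 0], [0, -1, 0, -1, 2, 0], [-1, 0, 0, 0, 0, 2]].
The roots have two lengths (squared-length ratio 2:1); the short ones are alpha_{1,2,4,5,6}. The associated Dynkin diagram is a chain of 6 nodes with a double edge at one end; the terminal node there is the unique long simple root (C_6), so the type is C_6 (the algebra sp(12)).

C_6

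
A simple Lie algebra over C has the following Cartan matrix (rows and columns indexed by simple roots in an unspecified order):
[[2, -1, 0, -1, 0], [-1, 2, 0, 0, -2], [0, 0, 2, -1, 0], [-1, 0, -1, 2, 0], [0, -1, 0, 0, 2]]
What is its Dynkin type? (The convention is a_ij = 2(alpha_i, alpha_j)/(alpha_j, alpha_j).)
type B_5

The matrix has rank 5 with 2's on the diagonal. Reading the off-diagonal entries as Dynkin edges (a single edge where a_ij = a_ji = -1; a double or triple edge where a_ij * a_ji = 2 or 3), the diagram is a chain of 5 nodes with a double edge at one end; the terminal node there is the unique short simple root (B_5). One simple-root ordering that puts it in standard form is (alpha_3, alpha_4, alpha_1, alpha_2, alpha_5). So the algebra is type B_5, i.e. so(11).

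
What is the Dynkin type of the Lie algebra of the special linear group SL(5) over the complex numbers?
A_4

This is sl(5), which has dimension 5^2 - 1 = 24 and rank 5 - 1 = 4 (a Cartan subalgebra is the diagonal traceless matrices). In the classification of classical Lie algebras, the special linear algebra sl(n+1) has type A_n; here n = 4, so the Dynkin diagram is a chain of 4 nodes with single edges (A_4). Hence the type is A_4.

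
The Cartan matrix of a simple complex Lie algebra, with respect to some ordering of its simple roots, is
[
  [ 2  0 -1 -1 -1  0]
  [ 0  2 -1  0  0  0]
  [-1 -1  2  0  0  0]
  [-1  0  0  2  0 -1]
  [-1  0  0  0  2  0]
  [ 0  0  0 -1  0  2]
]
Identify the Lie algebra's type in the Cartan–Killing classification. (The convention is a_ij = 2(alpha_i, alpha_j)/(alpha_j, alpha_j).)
The matrix has rank 6 with 2's on the diagonal. Reading the off-diagonal entries as Dynkin edges (a single edge where a_ij = a_ji = -1; a double or triple edge where a_ij * a_ji = 2 or 3), the diagram is a chain of 5 nodes with one extra node attached to the third node from one end (E_6). One simple-root ordering that puts it in standard form is (alpha_2, alpha_5, alpha_3, alpha_1, alpha_4, alpha_6). So the algebra is type E_6.

type E_6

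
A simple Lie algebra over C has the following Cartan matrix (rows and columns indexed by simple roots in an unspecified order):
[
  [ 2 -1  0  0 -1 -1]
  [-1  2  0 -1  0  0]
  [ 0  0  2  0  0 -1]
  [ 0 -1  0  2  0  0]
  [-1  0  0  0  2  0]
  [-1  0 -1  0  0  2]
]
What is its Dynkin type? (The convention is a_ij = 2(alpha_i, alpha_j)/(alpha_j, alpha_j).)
type E_6

The matrix has rank 6 with 2's on the diagonal. Reading the off-diagonal entries as Dynkin edges (a single edge where a_ij = a_ji = -1; a double or triple edge where a_ij * a_ji = 2 or 3), the diagram is a chain of 5 nodes with one extra node attached to the third node from one end (E_6). One simple-root ordering that puts it in standard form is (alpha_4, alpha_5, alpha_2, alpha_1, alpha_6, alpha_3). So the algebra is type E_6.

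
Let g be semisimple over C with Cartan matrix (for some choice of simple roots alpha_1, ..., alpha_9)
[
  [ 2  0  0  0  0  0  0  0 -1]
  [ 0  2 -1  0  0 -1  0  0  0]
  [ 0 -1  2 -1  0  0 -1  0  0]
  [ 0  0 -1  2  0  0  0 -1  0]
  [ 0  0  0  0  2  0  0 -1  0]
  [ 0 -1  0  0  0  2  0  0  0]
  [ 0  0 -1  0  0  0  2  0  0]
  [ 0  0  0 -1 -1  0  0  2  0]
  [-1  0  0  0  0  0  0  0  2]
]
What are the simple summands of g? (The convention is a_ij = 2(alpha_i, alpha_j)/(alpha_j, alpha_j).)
The diagram associated to this matrix has two connected components: the simple roots {alpha_1, alpha_9} form a chain of 2 nodes with single edges (A_2), and {alpha_2, alpha_3, alpha_4, alpha_5, alpha_6, alpha_7, alpha_8} form a chain of 6 nodes with one extra node attached to the third node from one end (E_7). A semisimple Lie algebra decomposes uniquely as the direct sum of simple ideals, one per connected component of its Dynkin diagram, so g ≅ A_2 ⊕ E_7 (dimension 8 + 133 = 141).

A_2 (sl(3)) ⊕ E_7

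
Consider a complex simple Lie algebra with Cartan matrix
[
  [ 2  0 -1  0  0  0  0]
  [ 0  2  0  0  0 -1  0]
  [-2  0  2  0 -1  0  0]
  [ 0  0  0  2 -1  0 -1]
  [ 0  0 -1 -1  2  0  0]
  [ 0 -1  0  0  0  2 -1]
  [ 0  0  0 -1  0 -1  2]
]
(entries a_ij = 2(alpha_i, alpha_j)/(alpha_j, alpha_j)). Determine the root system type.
type B_7

The matrix has rank 7 with 2's on the diagonal. Reading the off-diagonal entries as Dynkin edges (a single edge where a_ij = a_ji = -1; a double or triple edge where a_ij * a_ji = 2 or 3), the diagram is a chain of 7 nodes with a double edge at one end; the terminal node there is the unique short simple root (B_7). One simple-root ordering that puts it in standard form is (alpha_2, alpha_6, alpha_7, alpha_4, alpha_5, alpha_3, alpha_1). So the algebra is type B_7, i.e. so(15).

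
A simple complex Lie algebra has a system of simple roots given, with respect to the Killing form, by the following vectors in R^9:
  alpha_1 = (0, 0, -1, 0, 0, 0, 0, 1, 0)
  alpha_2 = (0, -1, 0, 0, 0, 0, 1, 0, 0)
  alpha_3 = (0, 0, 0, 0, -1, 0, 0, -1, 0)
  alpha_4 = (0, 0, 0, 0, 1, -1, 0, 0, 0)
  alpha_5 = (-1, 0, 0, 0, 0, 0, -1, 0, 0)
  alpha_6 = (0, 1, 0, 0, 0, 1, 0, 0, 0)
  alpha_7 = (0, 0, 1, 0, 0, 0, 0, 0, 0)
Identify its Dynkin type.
Compute the Cartan integers a_ij = 2(alpha_i, alpha_j)/(alpha_j, alpha_j); the resulting 7x7 Cartan matrix is
[[2, 0, -1, 0, 0, 0, -2], [0, 2, 0, 0, -1, -1, 0], [-1, 0, 2, -1, 0, 0, 0], [0, 0, -1, 2, 0, -1, 0], [0, -1, 0, 0, 2, 0, 0], [0, -1, 0, -1, 0, 2, 0], [-1, 0, 0, 0, 0, 0, 2]].
The roots have two lengths (squared-length ratio 2:1); the short ones are alpha_{7}. The associated Dynkin diagram is a chain of 7 nodes with a double edge at one end; the terminal node there is the unique short simple root (B_7), so the type is B_7 (the algebra so(15)).

B7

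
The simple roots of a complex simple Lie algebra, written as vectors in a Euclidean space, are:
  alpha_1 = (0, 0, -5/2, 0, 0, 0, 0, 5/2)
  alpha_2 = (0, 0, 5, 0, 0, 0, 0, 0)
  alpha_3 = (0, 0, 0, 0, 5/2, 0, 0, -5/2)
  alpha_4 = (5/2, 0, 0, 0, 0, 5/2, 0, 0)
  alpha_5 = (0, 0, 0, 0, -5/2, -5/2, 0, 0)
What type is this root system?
type C_5

Compute the Cartan integers a_ij = 2(alpha_i, alpha_j)/(alpha_j, alpha_j); the resulting 5x5 Cartan matrix is
[[2, -1, -1, 0, 0], [-2, 2, 0, 0, 0], [-1, 0, 2, 0, -1], [0, 0, 0, 2, -1], [0, 0, -1, -1, 2]].
The roots have two lengths (squared-length ratio 2:1); the short ones are alpha_{1,3,4,5}. The associated Dynkin diagram is a chain of 5 nodes with a double edge at one end; the terminal node there is the unique long simple root (C_5), so the type is C_5 (the algebra sp(10)).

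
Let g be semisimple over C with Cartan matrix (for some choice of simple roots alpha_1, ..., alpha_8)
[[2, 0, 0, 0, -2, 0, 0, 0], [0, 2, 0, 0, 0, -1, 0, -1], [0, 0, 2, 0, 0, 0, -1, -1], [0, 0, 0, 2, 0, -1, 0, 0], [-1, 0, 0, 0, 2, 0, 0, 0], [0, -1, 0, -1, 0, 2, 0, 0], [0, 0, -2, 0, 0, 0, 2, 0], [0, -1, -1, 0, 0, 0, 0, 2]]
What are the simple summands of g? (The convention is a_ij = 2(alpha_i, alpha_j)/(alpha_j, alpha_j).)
B2 ⊕ C6

The diagram associated to this matrix has two connected components: the simple roots {alpha_1, alpha_5} form a chain of 2 nodes with a double edge at one end; the terminal node there is the unique short simple root (B_2), and {alpha_2, alpha_3, alpha_4, alpha_6, alpha_7, alpha_8} form a chain of 6 nodes with a double edge at one end; the terminal node there is the unique long simple root (C_6). A semisimple Lie algebra decomposes uniquely as the direct sum of simple ideals, one per connected component of its Dynkin diagram, so g ≅ B_2 ⊕ C_6 (dimension 10 + 78 = 88).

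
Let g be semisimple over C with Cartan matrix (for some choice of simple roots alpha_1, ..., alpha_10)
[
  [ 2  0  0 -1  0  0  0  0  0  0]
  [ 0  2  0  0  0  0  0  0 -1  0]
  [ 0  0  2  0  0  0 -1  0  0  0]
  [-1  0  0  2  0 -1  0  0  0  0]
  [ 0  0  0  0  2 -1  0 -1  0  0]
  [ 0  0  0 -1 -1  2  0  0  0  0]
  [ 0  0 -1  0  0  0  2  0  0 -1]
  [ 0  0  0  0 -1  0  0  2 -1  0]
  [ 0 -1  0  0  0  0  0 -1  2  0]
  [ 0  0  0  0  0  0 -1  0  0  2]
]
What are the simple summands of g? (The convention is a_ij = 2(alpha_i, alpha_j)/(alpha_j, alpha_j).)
The diagram associated to this matrix has two connected components: the simple roots {alpha_3, alpha_7, alpha_10} form a chain of 3 nodes with single edges (A_3), and {alpha_1, alpha_2, alpha_4, alpha_5, alpha_6, alpha_8, alpha_9} form a chain of 7 nodes with single edges (A_7). A semisimple Lie algebra decomposes uniquely as the direct sum of simple ideals, one per connected component of its Dynkin diagram, so g ≅ A_3 ⊕ A_7 (dimension 15 + 63 = 78).

A3 + A7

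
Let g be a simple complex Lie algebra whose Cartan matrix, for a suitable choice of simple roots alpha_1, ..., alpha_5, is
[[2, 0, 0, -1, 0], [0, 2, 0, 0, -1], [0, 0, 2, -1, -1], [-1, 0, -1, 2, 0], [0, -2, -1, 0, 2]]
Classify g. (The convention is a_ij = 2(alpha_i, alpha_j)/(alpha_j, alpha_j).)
The matrix has rank 5 with 2's on the diagonal. Reading the off-diagonal entries as Dynkin edges (a single edge where a_ij = a_ji = -1; a double or triple edge where a_ij * a_ji = 2 or 3), the diagram is a chain of 5 nodes with a double edge at one end; the terminal node there is the unique short simple root (B_5). One simple-root ordering that puts it in standard form is (alpha_1, alpha_4, alpha_3, alpha_5, alpha_2). So the algebra is type B_5, i.e. so(11).

B_5 (so(11))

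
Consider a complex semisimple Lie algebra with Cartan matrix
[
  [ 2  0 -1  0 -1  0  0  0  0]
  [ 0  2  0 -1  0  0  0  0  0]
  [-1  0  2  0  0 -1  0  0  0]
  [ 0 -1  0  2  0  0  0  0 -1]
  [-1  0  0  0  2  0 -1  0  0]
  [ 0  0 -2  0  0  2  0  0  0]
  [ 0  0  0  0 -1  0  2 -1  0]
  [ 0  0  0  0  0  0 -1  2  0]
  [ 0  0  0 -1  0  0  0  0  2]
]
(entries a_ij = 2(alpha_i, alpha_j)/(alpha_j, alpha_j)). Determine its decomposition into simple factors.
A3 + C6

The diagram associated to this matrix has two connected components: the simple roots {alpha_2, alpha_4, alpha_9} form a chain of 3 nodes with single edges (A_3), and {alpha_1, alpha_3, alpha_5, alpha_6, alpha_7, alpha_8} form a chain of 6 nodes with a double edge at one end; the terminal node there is the unique long simple root (C_6). A semisimple Lie algebra decomposes uniquely as the direct sum of simple ideals, one per connected component of its Dynkin diagram, so g ≅ A_3 ⊕ C_6 (dimension 15 + 78 = 93).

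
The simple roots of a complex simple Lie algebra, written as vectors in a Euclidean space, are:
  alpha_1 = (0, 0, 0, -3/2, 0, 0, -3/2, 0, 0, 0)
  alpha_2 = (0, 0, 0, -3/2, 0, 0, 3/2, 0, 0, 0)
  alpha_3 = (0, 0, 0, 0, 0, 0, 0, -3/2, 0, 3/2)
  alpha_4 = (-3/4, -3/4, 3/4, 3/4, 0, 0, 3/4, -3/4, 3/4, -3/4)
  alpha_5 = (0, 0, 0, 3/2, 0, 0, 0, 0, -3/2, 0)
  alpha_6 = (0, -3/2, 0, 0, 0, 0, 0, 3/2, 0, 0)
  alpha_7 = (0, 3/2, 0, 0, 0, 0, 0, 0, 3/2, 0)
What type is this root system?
Compute the Cartan integers a_ij = 2(alpha_i, alpha_j)/(alpha_j, alpha_j); the resulting 7x7 Cartan matrix is
[[2, 0, 0, -1, -1, 0, 0], [0, 2, 0, 0, -1, 0, 0], [0, 0, 2, 0, 0, -1, 0], [-1, 0, 0, 2, 0, 0, 0], [-1, -1, 0, 0, 2, 0, -1], [0, 0, -1, 0, 0, 2, -1], [0, 0, 0, 0, -1, -1, 2]].
All simple roots have the same length, so the diagram is simply laced. The associated Dynkin diagram is a chain of 6 nodes with one extra node attached to the third node from one end (E_7), so the type is E_7.

E7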